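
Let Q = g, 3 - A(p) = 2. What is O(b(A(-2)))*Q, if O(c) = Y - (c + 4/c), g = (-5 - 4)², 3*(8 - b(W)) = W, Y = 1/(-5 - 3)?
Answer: -123903/184 ≈ -673.39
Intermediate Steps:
A(p) = 1 (A(p) = 3 - 1*2 = 3 - 2 = 1)
Y = -⅛ (Y = 1/(-8) = -⅛ ≈ -0.12500)
b(W) = 8 - W/3
g = 81 (g = (-9)² = 81)
Q = 81
O(c) = -⅛ - c - 4/c (O(c) = -⅛ - (c + 4/c) = -⅛ + (-c - 4/c) = -⅛ - c - 4/c)
O(b(A(-2)))*Q = (-⅛ - (8 - ⅓*1) - 4/(8 - ⅓*1))*81 = (-⅛ - (8 - ⅓) - 4/(8 - ⅓))*81 = (-⅛ - 1*23/3 - 4/23/3)*81 = (-⅛ - 23/3 - 4*3/23)*81 = (-⅛ - 23/3 - 12/23)*81 = -4589/552*81 = -123903/184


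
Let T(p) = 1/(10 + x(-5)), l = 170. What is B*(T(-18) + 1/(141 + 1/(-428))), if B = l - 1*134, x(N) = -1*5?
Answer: 2249532/301735 ≈ 7.4553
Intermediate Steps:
x(N) = -5
T(p) = 1/5 (T(p) = 1/(10 - 5) = 1/5)
B = 36 (B = 170 - 1*134 = 170 - 134 = 36)
B*(T(-18) + 1/(141 + 1/(-428))) = 36*(1/5 + 1/(141 + 1/(-428))) = 36*(1/5 + 1/(141 - 1/428)) = 36*(1/5 + 1/(60347/428)) = 36*(1/5 + 428/60347) = 36*(62487/301735) = 2249532/301735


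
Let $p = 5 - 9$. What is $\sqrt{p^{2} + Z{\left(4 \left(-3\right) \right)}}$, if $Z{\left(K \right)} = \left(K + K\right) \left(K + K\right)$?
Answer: $4 \sqrt{37} \approx 24.331$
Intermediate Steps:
$p = -4$
$Z{\left(K \right)} = 4 K^{2}$ ($Z{\left(K \right)} = 2 K 2 K = 4 K^{2}$)
$\sqrt{p^{2} + Z{\left(4 \left(-3\right) \right)}} = \sqrt{\left(-4\right)^{2} + 4 \left(4 \left(-3\right)\right)^{2}} = \sqrt{16 + 4 \left(-12\right)^{2}} = \sqrt{16 + 4 \cdot 144} = \sqrt{16 + 576} = \sqrt{592} = 4 \sqrt{37}$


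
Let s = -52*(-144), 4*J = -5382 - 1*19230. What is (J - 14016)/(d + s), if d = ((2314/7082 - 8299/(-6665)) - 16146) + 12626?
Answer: -1229984055/242079932 ≈ -5.0809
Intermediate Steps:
J = -6153 (J = (-5382 - 1*19230)/4 = (-5382 - 19230)/4 = (¼)*(-24612) = -6153)
d = -1931106852/548855 (d = ((2314*(1/7082) - 8299*(-1/6665)) - 16146) + 12626 = ((1157/3541 + 193/155) - 16146) + 12626 = (862748/548855 - 16146) + 12626 = -8860950082/548855 + 12626 = -1931106852/548855 ≈ -3518.4)
s = 7488
(J - 14016)/(d + s) = (-6153 - 14016)/(-1931106852/548855 + 7488) = -20169/2178719388/548855 = -20169*548855/2178719388 = -1229984055/242079932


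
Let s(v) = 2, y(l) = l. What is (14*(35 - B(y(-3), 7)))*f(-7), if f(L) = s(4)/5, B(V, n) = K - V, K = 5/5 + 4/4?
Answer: 168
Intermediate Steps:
K = 2 (K = 5*(1/5) + 4*(1/4) = 1 + 1 = 2)
B(V, n) = 2 - V
f(L) = 2/5
(14*(35 - B(y(-3), 7)))*f(-7) = (14*(35 - (2 - 1*(-3))))*(2/5) = (14*(35 - (2 + 3)))*(2/5) = (14*(35 - 1*5))*(2/5) = (14*(35 - 5))*(2/5) = (14*30)*(2/5) = 420*(2/5) = 168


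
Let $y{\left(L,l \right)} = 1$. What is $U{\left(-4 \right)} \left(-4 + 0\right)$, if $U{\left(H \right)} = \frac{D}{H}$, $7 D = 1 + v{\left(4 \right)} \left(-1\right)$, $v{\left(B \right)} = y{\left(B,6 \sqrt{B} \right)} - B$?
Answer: $\frac{4}{7} \approx 0.57143$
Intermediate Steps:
$v{\left(B \right)} = 1 - B$
$D = \frac{4}{7}$ ($D = \frac{1 + \left(1 - 4\right) \left(-1\right)}{7} = \frac{1 - -3}{7} = \frac{1 + 3}{7} = \frac{1}{7} \cdot 4 = \frac{4}{7} \approx 0.57143$)
$U{\left(H \right)} = \frac{4}{7 H}$
$U{\left(-4 \right)} \left(-4 + 0\right) = \frac{4}{7 \left(-4\right)} \left(-4 + 0\right) = \frac{4}{7} \left(- \frac{1}{4}\right) \left(-4\right) = \left(- \frac{1}{7}\right) \left(-4\right) = \frac{4}{7}$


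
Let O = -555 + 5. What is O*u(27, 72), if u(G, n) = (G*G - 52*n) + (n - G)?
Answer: 1633500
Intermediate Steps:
O = -550
u(G, n) = G² - G - 51*n (u(G, n) = (G² - 52*n) + (n - G) = G² - G - 51*n)
O*u(27, 72) = -550*(27² - 1*27 - 51*72) = -550*(729 - 27 - 3672) = -550*(-2970) = 1633500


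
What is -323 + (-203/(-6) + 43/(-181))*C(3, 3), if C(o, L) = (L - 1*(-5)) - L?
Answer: -168353/1086 ≈ -155.02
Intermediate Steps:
C(o, L) = 5 (C(o, L) = (L + 5) - L = (5 + L) - L = 5)
-323 + (-203/(-6) + 43/(-181))*C(3, 3) = -323 + (-203/(-6) + 43/(-181))*5 = -323 + (-203*(-⅙) + 43*(-1/181))*5 = -323 + (203/6 - 43/181)*5 = -323 + (36485/1086)*5 = -323 + 182425/1086 = -168353/1086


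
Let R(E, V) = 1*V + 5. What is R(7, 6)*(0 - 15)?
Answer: -165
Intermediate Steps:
R(E, V) = 5 + V (R(E, V) = V + 5 = 5 + V)
R(7, 6)*(0 - 15) = (5 + 6)*(0 - 15) = 11*(-15) = -165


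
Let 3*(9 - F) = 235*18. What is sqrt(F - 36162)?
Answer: I*sqrt(37563) ≈ 193.81*I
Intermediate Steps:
F = -1401 (F = 9 - 235*18/3 = 9 - 1/3*4230 = 9 - 1410 = -1401)
sqrt(F - 36162) = sqrt(-1401 - 36162) = sqrt(-37563) = I*sqrt(37563)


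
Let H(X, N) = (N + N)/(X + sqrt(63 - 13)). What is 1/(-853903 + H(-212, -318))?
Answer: -766699729/654684896031391 - 318*sqrt(2)/3273424480156955 ≈ -1.1711e-6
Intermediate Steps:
H(X, N) = 2*N/(X + 5*sqrt(2)) (H(X, N) = (2*N)/(X + sqrt(50)) = (2*N)/(X + 5*sqrt(2)) = 2*N/(X + 5*sqrt(2)))
1/(-853903 + H(-212, -318)) = 1/(-853903 + 2*(-318)/(-212 + 5*sqrt(2))) = 1/(-853903 - 636/(-212 + 5*sqrt(2)))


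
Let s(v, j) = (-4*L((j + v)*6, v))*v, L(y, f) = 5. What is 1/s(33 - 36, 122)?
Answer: 1/60 ≈ 0.016667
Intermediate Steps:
s(v, j) = -20*v (s(v, j) = (-4*5)*v = -20*v)
1/s(33 - 36, 122) = 1/(-20*(33 - 36)) = 1/(-20*(-3)) = 1/60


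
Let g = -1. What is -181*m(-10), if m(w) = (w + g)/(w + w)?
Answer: -1991/20 ≈ -99.550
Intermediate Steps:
m(w) = (-1 + w)/(2*w) (m(w) = (w - 1)/(w + w) = (-1 + w)/((2*w)) = (-1 + w)*(1/(2*w)) = (-1 + w)/(2*w))
-181*m(-10) = -181*(-1 - 10)/(2*(-10)) = -181*(-1)*(-11)/(2*10) = -181*11/20 = -1991/20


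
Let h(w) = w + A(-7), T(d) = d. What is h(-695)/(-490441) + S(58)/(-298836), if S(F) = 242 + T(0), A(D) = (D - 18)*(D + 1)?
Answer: 22089449/73280713338 ≈ 0.00030144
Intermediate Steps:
A(D) = (1 + D)*(-18 + D) (A(D) = (-18 + D)*(1 + D) = (1 + D)*(-18 + D))
S(F) = 242 (S(F) = 242 + 0 = 242)
h(w) = 150 + w (h(w) = w + (-18 + (-7)² - 17*(-7)) = w + (-18 + 49 + 119) = w + 150 = 150 + w)
h(-695)/(-490441) + S(58)/(-298836) = (150 - 695)/(-490441) + 242/(-298836) = -545*(-1/490441) + 242*(-1/298836) = 545/490441 - 121/149418 = 22089449/73280713338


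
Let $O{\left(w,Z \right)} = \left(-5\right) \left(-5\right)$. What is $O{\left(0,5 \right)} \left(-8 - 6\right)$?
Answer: $-350$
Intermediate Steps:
$O{\left(w,Z \right)} = 25$
$O{\left(0,5 \right)} \left(-8 - 6\right) = 25 \left(-8 - 6\right) = 25 \left(-14\right) = -350$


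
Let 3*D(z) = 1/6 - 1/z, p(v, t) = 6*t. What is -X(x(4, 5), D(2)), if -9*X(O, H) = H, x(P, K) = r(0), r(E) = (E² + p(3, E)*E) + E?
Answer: -1/81 ≈ -0.012346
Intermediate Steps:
D(z) = 1/18 - 1/(3*z) (D(z) = (1/6 - 1/z)/3 = (1*(⅙) - 1/z)/3 = (⅙ - 1/z)/3 = 1/18 - 1/(3*z))
r(E) = E + 7*E² (r(E) = (E² + (6*E)*E) + E = (E² + 6*E²) + E = 7*E² + E = E + 7*E²)
x(P, K) = 0 (x(P, K) = 0*(1 + 7*0) = 0*(1 + 0) = 0*1 = 0)
X(O, H) = -H/9
-X(x(4, 5), D(2)) = -(-1)*(1/18)*(-6 + 2)/2/9 = -(-1)*(1/18)*(½)*(-4)/9 = -(-1)*(-1)/(9*9) = -1*1/81 = -1/81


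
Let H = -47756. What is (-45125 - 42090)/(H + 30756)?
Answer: 17443/3400 ≈ 5.1303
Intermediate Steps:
(-45125 - 42090)/(H + 30756) = (-45125 - 42090)/(-47756 + 30756) = -87215/(-17000) = -87215*(-1/17000) = 17443/3400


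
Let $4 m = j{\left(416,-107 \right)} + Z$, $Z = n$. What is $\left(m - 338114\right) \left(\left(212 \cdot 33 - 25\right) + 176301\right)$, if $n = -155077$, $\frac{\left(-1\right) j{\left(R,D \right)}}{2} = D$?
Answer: $-69062341942$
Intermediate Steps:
$j{\left(R,D \right)} = - 2 D$
$Z = -155077$
$m = - \frac{154863}{4}$ ($m = \frac{\left(-2\right) \left(-107\right) - 155077}{4} = \frac{214 - 155077}{4} = \frac{1}{4} \left(-154863\right) = - \frac{154863}{4} \approx -38716.0$)
$\left(m - 338114\right) \left(\left(212 \cdot 33 - 25\right) + 176301\right) = \left(- \frac{154863}{4} - 338114\right) \left(\left(212 \cdot 33 - 25\right) + 176301\right) = - \frac{1507319 \left(\left(6996 - 25\right) + 176301\right)}{4} = - \frac{1507319 \left(6971 + 176301\right)}{4} = \left(- \frac{1507319}{4}\right) 183272 = -69062341942$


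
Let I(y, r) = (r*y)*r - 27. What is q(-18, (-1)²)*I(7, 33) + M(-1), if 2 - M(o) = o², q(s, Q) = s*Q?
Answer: -136727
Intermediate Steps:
q(s, Q) = Q*s
M(o) = 2 - o²
I(y, r) = -27 + y*r² (I(y, r) = y*r² - 27 = -27 + y*r²)
q(-18, (-1)²)*I(7, 33) + M(-1) = ((-1)²*(-18))*(-27 + 7*33²) + (2 - 1*(-1)²) = (1*(-18))*(-27 + 7*1089) + (2 - 1*1) = -18*(-27 + 7623) + (2 - 1) = -18*7596 + 1 = -136728 + 1 = -136727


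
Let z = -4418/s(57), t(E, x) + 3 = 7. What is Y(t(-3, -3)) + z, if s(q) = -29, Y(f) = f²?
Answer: 4882/29 ≈ 168.34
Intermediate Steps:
t(E, x) = 4 (t(E, x) = -3 + 7 = 4)
z = 4418/29 (z = -4418/(-29) = -4418*(-1/29) = 4418/29 ≈ 152.34)
Y(t(-3, -3)) + z = 4² + 4418/29 = 16 + 4418/29 = 4882/29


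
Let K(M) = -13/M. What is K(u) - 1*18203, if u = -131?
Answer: -2384580/131 ≈ -18203.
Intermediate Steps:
K(u) - 1*18203 = -13/(-131) - 1*18203 = -13*(-1/131) - 18203 = 13/131 - 18203 = -2384580/131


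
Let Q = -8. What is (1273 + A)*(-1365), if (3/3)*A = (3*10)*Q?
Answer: -1410045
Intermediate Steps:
A = -240 (A = (3*10)*(-8) = 30*(-8) = -240)
(1273 + A)*(-1365) = (1273 - 240)*(-1365) = 1033*(-1365) = -1410045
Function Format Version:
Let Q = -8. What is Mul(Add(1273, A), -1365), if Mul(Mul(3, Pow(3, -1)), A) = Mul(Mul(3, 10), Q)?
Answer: -1410045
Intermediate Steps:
A = -240 (A = Mul(Mul(3, 10), -8) = Mul(30, -8) = -240)
Mul(Add(1273, A), -1365) = Mul(Add(1273, -240), -1365) = Mul(1033, -1365) = -1410045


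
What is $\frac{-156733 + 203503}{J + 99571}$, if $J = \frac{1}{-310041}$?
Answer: $\frac{1450061757}{3087109241} \approx 0.46972$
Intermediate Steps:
$J = - \frac{1}{310041} \approx -3.2254 \cdot 10^{-6}$
$\frac{-156733 + 203503}{J + 99571} = \frac{-156733 + 203503}{- \frac{1}{310041} + 99571} = \frac{46770}{\frac{30871092410}{310041}} = 46770 \cdot \frac{310041}{30871092410} = \frac{1450061757}{3087109241}$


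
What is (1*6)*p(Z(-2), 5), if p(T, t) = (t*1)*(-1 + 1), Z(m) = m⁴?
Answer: 0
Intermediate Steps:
p(T, t) = 0 (p(T, t) = t*0 = 0)
(1*6)*p(Z(-2), 5) = (1*6)*0 = 6*0 = 0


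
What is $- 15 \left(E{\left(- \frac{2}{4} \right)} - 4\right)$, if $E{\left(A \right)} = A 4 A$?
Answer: $45$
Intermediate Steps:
$E{\left(A \right)} = 4 A^{2}$ ($E{\left(A \right)} = 4 A A = 4 A^{2}$)
$- 15 \left(E{\left(- \frac{2}{4} \right)} - 4\right) = - 15 \left(4 \left(- \frac{2}{4}\right)^{2} - 4\right) = - 15 \left(4 \left(\left(-2\right) \frac{1}{4}\right)^{2} - 4\right) = - 15 \left(4 \left(- \frac{1}{2}\right)^{2} - 4\right) = - 15 \left(4 \cdot \frac{1}{4} - 4\right) = - 15 \left(1 - 4\right) = \left(-15\right) \left(-3\right) = 45$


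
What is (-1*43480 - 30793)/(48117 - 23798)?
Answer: -74273/24319 ≈ -3.0541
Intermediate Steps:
(-1*43480 - 30793)/(48117 - 23798) = (-43480 - 30793)/24319 = -74273*1/24319 = -74273/24319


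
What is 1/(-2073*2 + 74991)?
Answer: 1/70845 ≈ 1.4115e-5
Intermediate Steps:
1/(-2073*2 + 74991) = 1/(-4146 + 74991) = 1/70845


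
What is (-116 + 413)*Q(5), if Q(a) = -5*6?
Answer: -8910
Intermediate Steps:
Q(a) = -30
(-116 + 413)*Q(5) = (-116 + 413)*(-30) = 297*(-30) = -8910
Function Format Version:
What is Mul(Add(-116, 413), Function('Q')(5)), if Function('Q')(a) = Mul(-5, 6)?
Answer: -8910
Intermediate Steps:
Function('Q')(a) = -30
Mul(Add(-116, 413), Function('Q')(5)) = Mul(Add(-116, 413), -30) = Mul(297, -30) = -8910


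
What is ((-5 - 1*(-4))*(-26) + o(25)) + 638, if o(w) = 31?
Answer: 695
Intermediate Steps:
((-5 - 1*(-4))*(-26) + o(25)) + 638 = ((-5 - 1*(-4))*(-26) + 31) + 638 = ((-5 + 4)*(-26) + 31) + 638 = (-1*(-26) + 31) + 638 = (26 + 31) + 638 = 57 + 638 = 695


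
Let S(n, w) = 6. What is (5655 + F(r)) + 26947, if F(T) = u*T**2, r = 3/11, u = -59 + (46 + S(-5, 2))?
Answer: 3944779/121 ≈ 32601.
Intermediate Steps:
u = -7 (u = -59 + (46 + 6) = -59 + 52 = -7)
r = 3/11 (r = 3*(1/11) = 3/11 ≈ 0.27273)
F(T) = -7*T**2
(5655 + F(r)) + 26947 = (5655 - 7*(3/11)**2) + 26947 = (5655 - 7*9/121) + 26947 = (5655 - 63/121) + 26947 = 684192/121 + 26947 = 3944779/121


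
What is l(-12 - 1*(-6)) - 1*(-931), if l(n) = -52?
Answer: 879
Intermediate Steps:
l(-12 - 1*(-6)) - 1*(-931) = -52 - 1*(-931) = -52 + 931 = 879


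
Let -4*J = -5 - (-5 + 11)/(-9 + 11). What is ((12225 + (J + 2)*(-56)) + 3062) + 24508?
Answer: 39571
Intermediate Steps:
J = 2 (J = -(-5 - (-5 + 11)/(-9 + 11))/4 = -(-5 - 6/2)/4 = -(-5 - 1*3)/4 = -(-5 - 3)/4 = -1/4*(-8) = 2)
((12225 + (J + 2)*(-56)) + 3062) + 24508 = ((12225 + (2 + 2)*(-56)) + 3062) + 24508 = ((12225 + 4*(-56)) + 3062) + 24508 = ((12225 - 224) + 3062) + 24508 = (12001 + 3062) + 24508 = 15063 + 24508 = 39571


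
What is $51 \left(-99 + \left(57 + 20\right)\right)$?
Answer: $-1122$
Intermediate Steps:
$51 \left(-99 + \left(57 + 20\right)\right) = 51 \left(-99 + 77\right) = 51 \left(-22\right) = -1122$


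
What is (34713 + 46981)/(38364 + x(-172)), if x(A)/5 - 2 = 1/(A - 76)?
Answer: 20260112/9516747 ≈ 2.1289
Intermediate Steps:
x(A) = 10 + 5/(-76 + A) (x(A) = 10 + 5/(A - 76) = 10 + 5/(-76 + A))
(34713 + 46981)/(38364 + x(-172)) = (34713 + 46981)/(38364 + 5*(-151 + 2*(-172))/(-76 - 172)) = 81694/(38364 + 5*(-151 - 344)/(-248)) = 81694/(38364 + 5*(-1/248)*(-495)) = 81694/(38364 + 2475/248) = 81694/(9516747/248) = 81694*(248/9516747) = 20260112/9516747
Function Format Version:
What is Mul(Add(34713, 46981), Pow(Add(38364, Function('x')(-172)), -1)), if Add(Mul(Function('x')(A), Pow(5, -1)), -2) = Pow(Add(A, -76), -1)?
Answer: Rational(20260112, 9516747) ≈ 2.1289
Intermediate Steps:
Function('x')(A) = Add(10, Mul(5, Pow(Add(-76, A), -1))) (Function('x')(A) = Add(10, Mul(5, Pow(Add(A, -76), -1))) = Add(10, Mul(5, Pow(Add(-76, A), -1))))
Mul(Add(34713, 46981), Pow(Add(38364, Function('x')(-172)), -1)) = Mul(Add(34713, 46981), Pow(Add(38364, Mul(5, Pow(Add(-76, -172), -1), Add(-151, Mul(2, -172)))), -1)) = Mul(81694, Pow(Add(38364, Mul(5, Pow(-248, -1), Add(-151, -344))), -1)) = Mul(81694, Pow(Add(38364, Mul(5, Rational(-1, 248), -495)), -1)) = Mul(81694, Pow(Add(38364, Rational(2475, 248)), -1)) = Mul(81694, Pow(Rational(9516747, 248), -1)) = Mul(81694, Rational(248, 9516747)) = Rational(20260112, 9516747)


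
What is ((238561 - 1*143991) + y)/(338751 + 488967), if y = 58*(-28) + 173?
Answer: 3211/28542 ≈ 0.11250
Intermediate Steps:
y = -1451 (y = -1624 + 173 = -1451)
((238561 - 1*143991) + y)/(338751 + 488967) = ((238561 - 1*143991) - 1451)/(338751 + 488967) = ((238561 - 143991) - 1451)/827718 = (94570 - 1451)*(1/827718) = 93119*(1/827718) = 3211/28542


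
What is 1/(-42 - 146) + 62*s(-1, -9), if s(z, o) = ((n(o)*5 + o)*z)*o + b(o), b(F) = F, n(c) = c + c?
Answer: -10490401/188 ≈ -55800.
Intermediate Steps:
n(c) = 2*c
s(z, o) = o + 11*z*o**2 (s(z, o) = (((2*o)*5 + o)*z)*o + o = ((10*o + o)*z)*o + o = ((11*o)*z)*o + o = (11*o*z)*o + o = 11*z*o**2 + o = o + 11*z*o**2)
1/(-42 - 146) + 62*s(-1, -9) = 1/(-42 - 146) + 62*(-9*(1 + 11*(-9)*(-1))) = 1/(-188) + 62*(-9*(1 + 99)) = -1/188 + 62*(-9*100) = -1/188 + 62*(-900) = -1/188 - 55800 = -10490401/188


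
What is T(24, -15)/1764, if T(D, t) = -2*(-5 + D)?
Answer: -19/882 ≈ -0.021542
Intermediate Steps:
T(D, t) = 10 - 2*D
T(24, -15)/1764 = (10 - 2*24)/1764 = (10 - 48)*(1/1764) = -38*1/1764 = -19/882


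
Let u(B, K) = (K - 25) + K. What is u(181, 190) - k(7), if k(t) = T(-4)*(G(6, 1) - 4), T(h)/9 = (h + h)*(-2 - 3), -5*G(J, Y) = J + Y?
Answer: 2299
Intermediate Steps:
G(J, Y) = -J/5 - Y/5 (G(J, Y) = -(J + Y)/5 = -J/5 - Y/5)
u(B, K) = -25 + 2*K (u(B, K) = (-25 + K) + K = -25 + 2*K)
T(h) = -90*h (T(h) = 9*((h + h)*(-2 - 3)) = 9*((2*h)*(-5)) = 9*(-10*h) = -90*h)
k(t) = -1944 (k(t) = (-90*(-4))*((-⅕*6 - ⅕*1) - 4) = 360*((-6/5 - ⅕) - 4) = 360*(-7/5 - 4) = 360*(-27/5) = -1944)
u(181, 190) - k(7) = (-25 + 2*190) - 1*(-1944) = (-25 + 380) + 1944 = 355 + 1944 = 2299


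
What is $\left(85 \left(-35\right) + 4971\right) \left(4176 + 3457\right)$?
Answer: $15235468$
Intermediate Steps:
$\left(85 \left(-35\right) + 4971\right) \left(4176 + 3457\right) = \left(-2975 + 4971\right) 7633 = 1996 \cdot 7633 = 15235468$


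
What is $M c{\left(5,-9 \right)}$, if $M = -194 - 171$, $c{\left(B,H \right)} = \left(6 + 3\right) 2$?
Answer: $-6570$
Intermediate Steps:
$c{\left(B,H \right)} = 18$ ($c{\left(B,H \right)} = 9 \cdot 2 = 18$)
$M = -365$
$M c{\left(5,-9 \right)} = \left(-365\right) 18 = -6570$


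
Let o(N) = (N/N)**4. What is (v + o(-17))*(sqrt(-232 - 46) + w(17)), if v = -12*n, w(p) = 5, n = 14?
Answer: -835 - 167*I*sqrt(278) ≈ -835.0 - 2784.4*I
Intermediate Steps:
o(N) = 1 (o(N) = 1**4 = 1)
v = -168 (v = -12*14 = -168)
(v + o(-17))*(sqrt(-232 - 46) + w(17)) = (-168 + 1)*(sqrt(-232 - 46) + 5) = -167*(sqrt(-278) + 5) = -167*(I*sqrt(278) + 5) = -167*(5 + I*sqrt(278)) = -835 - 167*I*sqrt(278)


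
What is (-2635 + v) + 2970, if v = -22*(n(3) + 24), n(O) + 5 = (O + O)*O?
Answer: -479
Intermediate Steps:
n(O) = -5 + 2*O² (n(O) = -5 + (O + O)*O = -5 + (2*O)*O = -5 + 2*O²)
v = -814 (v = -22*((-5 + 2*3²) + 24) = -22*((-5 + 2*9) + 24) = -22*((-5 + 18) + 24) = -22*(13 + 24) = -22*37 = -814)
(-2635 + v) + 2970 = (-2635 - 814) + 2970 = -3449 + 2970 = -479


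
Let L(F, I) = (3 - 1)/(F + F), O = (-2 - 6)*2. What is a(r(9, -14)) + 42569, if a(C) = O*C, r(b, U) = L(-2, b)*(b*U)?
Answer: 41561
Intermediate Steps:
O = -16 (O = -8*2 = -16)
L(F, I) = 1/F (L(F, I) = 2/((2*F)) = 2*(1/(2*F)) = 1/F)
r(b, U) = -U*b/2 (r(b, U) = (b*U)/(-2) = -U*b/2)
a(C) = -16*C
a(r(9, -14)) + 42569 = -(-8)*(-14)*9 + 42569 = -16*63 + 42569 = -1008 + 42569 = 41561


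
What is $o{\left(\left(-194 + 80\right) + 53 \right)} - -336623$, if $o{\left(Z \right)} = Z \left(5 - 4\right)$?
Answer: $336562$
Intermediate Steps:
$o{\left(Z \right)} = Z$ ($o{\left(Z \right)} = Z 1 = Z$)
$o{\left(\left(-194 + 80\right) + 53 \right)} - -336623 = \left(\left(-194 + 80\right) + 53\right) - -336623 = \left(-114 + 53\right) + 336623 = -61 + 336623 = 336562$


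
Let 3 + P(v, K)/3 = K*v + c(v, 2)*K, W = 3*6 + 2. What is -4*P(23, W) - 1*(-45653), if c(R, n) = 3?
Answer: 39449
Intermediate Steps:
W = 20 (W = 18 + 2 = 20)
P(v, K) = -9 + 9*K + 3*K*v (P(v, K) = -9 + 3*(K*v + 3*K) = -9 + 3*(3*K + K*v) = -9 + (9*K + 3*K*v) = -9 + 9*K + 3*K*v)
-4*P(23, W) - 1*(-45653) = -4*(-9 + 9*20 + 3*20*23) - 1*(-45653) = -4*(-9 + 180 + 1380) + 45653 = -4*1551 + 45653 = -6204 + 45653 = 39449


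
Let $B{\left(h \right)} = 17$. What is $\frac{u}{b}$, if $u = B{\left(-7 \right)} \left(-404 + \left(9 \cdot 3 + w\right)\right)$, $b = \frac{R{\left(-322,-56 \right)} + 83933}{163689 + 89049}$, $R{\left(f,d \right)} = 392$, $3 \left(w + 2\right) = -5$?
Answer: $- \frac{1635551844}{84325} \approx -19396.0$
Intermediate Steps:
$w = - \frac{11}{3}$ ($w = -2 + \frac{1}{3} \left(-5\right) = -2 - \frac{5}{3} = - \frac{11}{3} \approx -3.6667$)
$b = \frac{84325}{252738}$ ($b = \frac{392 + 83933}{163689 + 89049} = \frac{84325}{252738} \approx 0.33365$)
$u = - \frac{19414}{3}$ ($u = 17 \left(-404 + \left(9 \cdot 3 - \frac{11}{3}\right)\right) = 17 \left(-404 + \left(27 - \frac{11}{3}\right)\right) = 17 \left(-404 + \frac{70}{3}\right) = 17 \left(- \frac{1142}{3}\right) = - \frac{19414}{3} \approx -6471.3$)
$\frac{u}{b} = - \frac{19414}{3 \cdot \frac{84325}{252738}} = \left(- \frac{19414}{3}\right) \frac{252738}{84325} = - \frac{1635551844}{84325}$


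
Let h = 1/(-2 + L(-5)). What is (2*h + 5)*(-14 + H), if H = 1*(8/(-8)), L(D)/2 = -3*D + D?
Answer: -230/3 ≈ -76.667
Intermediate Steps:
L(D) = -4*D (L(D) = 2*(-3*D + D) = 2*(-2*D) = -4*D)
h = 1/18 (h = 1/(-2 - 4*(-5)) = 1/(-2 + 20) = 1/18 ≈ 0.055556)
H = -1 (H = 1*(8*(-1/8)) = 1*(-1) = -1)
(2*h + 5)*(-14 + H) = (2*(1/18) + 5)*(-14 - 1) = (1/9 + 5)*(-15) = (46/9)*(-15) = -230/3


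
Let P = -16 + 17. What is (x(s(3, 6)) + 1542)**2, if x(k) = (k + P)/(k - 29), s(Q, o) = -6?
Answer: 116532025/49 ≈ 2.3782e+6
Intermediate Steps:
P = 1
x(k) = (1 + k)/(-29 + k) (x(k) = (k + 1)/(k - 29) = (1 + k)/(-29 + k))
(x(s(3, 6)) + 1542)**2 = ((1 - 6)/(-29 - 6) + 1542)**2 = (-5/(-35) + 1542)**2 = (-1/35*(-5) + 1542)**2 = (1/7 + 1542)**2 = (10795/7)**2 = 116532025/49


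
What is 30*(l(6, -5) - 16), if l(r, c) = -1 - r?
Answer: -690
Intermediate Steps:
30*(l(6, -5) - 16) = 30*((-1 - 1*6) - 16) = 30*((-1 - 6) - 16) = 30*(-7 - 16) = 30*(-23) = -690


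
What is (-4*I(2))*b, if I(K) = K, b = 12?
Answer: -96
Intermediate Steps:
(-4*I(2))*b = -4*2*12 = -8*12 = -96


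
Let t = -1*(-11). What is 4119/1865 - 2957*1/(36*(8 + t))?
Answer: -2697409/1275660 ≈ -2.1145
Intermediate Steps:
t = 11
4119/1865 - 2957*1/(36*(8 + t)) = 4119/1865 - 2957*1/(36*(8 + 11)) = 4119*(1/1865) - 2957/(19*36) = 4119/1865 - 2957/684 = -2697409/1275660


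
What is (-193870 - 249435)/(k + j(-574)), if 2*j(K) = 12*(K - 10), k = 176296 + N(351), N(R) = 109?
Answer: -443305/172901 ≈ -2.5639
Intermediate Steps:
k = 176405 (k = 176296 + 109 = 176405)
j(K) = -60 + 6*K (j(K) = (12*(K - 10))/2 = (12*(-10 + K))/2 = (-120 + 12*K)/2 = -60 + 6*K)
(-193870 - 249435)/(k + j(-574)) = (-193870 - 249435)/(176405 + (-60 + 6*(-574))) = -443305/(176405 + (-60 - 3444)) = -443305/(176405 - 3504) = -443305/172901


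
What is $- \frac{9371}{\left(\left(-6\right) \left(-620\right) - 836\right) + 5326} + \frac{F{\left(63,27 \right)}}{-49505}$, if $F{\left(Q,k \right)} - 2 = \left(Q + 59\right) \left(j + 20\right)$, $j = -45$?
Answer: $- \frac{17555491}{16257442} \approx -1.0798$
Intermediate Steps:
$F{\left(Q,k \right)} = -1473 - 25 Q$ ($F{\left(Q,k \right)} = 2 + \left(Q + 59\right) \left(-45 + 20\right) = 2 + \left(59 + Q\right) \left(-25\right) = 2 - \left(1475 + 25 Q\right) = -1473 - 25 Q$)
$- \frac{9371}{\left(\left(-6\right) \left(-620\right) - 836\right) + 5326} + \frac{F{\left(63,27 \right)}}{-49505} = - \frac{9371}{\left(\left(-6\right) \left(-620\right) - 836\right) + 5326} + \frac{-1473 - 1575}{-49505} = - \frac{9371}{\left(3720 - 836\right) + 5326} + \left(-1473 - 1575\right) \left(- \frac{1}{49505}\right) = - \frac{9371}{2884 + 5326} - - \frac{3048}{49505} = - \frac{9371}{8210} + \frac{3048}{49505} = - \frac{17555491}{16257442}$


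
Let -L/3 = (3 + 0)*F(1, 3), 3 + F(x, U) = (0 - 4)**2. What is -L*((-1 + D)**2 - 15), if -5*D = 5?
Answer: -1287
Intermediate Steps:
D = -1 (D = -1/5*5 = -1)
F(x, U) = 13 (F(x, U) = -3 + (0 - 4)**2 = -3 + (-4)**2 = -3 + 16 = 13)
L = -117 (L = -3*(3 + 0)*13 = -9*13 = -3*39 = -117)
-L*((-1 + D)**2 - 15) = -(-117)*((-1 - 1)**2 - 15) = -(-117)*((-2)**2 - 15) = -(-117)*(4 - 15) = -(-117)*(-11) = -1*1287 = -1287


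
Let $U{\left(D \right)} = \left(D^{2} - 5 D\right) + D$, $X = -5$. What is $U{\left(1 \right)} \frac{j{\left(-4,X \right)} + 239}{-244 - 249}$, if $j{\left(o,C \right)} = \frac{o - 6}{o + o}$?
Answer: $\frac{2883}{1972} \approx 1.462$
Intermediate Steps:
$j{\left(o,C \right)} = \frac{-6 + o}{2 o}$
$U{\left(D \right)} = D^{2} - 4 D$
$U{\left(1 \right)} \frac{j{\left(-4,X \right)} + 239}{-244 - 249} = 1 \left(-4 + 1\right) \frac{\frac{-6 - 4}{2 \left(-4\right)} + 239}{-244 - 249} = 1 \left(-3\right) \frac{\frac{1}{2} \left(- \frac{1}{4}\right) \left(-10\right) + 239}{-493} = - 3 \left(\frac{5}{4} + 239\right) \left(- \frac{1}{493}\right) = - 3 \cdot \frac{961}{4} \left(- \frac{1}{493}\right) = \left(-3\right) \left(- \frac{961}{1972}\right) = \frac{2883}{1972}$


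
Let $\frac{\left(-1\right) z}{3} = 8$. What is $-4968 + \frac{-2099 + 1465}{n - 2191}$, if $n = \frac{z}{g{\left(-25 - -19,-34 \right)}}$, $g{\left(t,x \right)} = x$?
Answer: $- \frac{184972702}{37235} \approx -4967.7$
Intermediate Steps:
$z = -24$ ($z = \left(-3\right) 8 = -24$)
$n = \frac{12}{17}$ ($n = - \frac{24}{-34} = \left(-24\right) \left(- \frac{1}{34}\right) = \frac{12}{17} \approx 0.70588$)
$-4968 + \frac{-2099 + 1465}{n - 2191} = -4968 + \frac{-2099 + 1465}{\frac{12}{17} - 2191} = -4968 - \frac{634}{- \frac{37235}{17}} = -4968 - - \frac{10778}{37235} = -4968 + \frac{10778}{37235} = - \frac{184972702}{37235}$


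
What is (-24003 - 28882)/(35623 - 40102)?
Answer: 52885/4479 ≈ 11.807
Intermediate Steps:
(-24003 - 28882)/(35623 - 40102) = -52885/(-4479) = -52885*(-1/4479) = 52885/4479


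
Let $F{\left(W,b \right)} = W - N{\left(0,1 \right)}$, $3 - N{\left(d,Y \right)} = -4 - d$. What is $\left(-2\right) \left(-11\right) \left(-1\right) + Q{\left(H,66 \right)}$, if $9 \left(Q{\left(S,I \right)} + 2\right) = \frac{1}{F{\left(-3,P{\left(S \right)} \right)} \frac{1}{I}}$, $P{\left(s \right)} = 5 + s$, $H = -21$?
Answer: $- \frac{371}{15} \approx -24.733$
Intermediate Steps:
$N{\left(d,Y \right)} = 7 + d$ ($N{\left(d,Y \right)} = 3 - \left(-4 - d\right) = 3 + \left(4 + d\right) = 7 + d$)
$F{\left(W,b \right)} = -7 + W$ ($F{\left(W,b \right)} = W - \left(7 + 0\right) = W - 7 = -7 + W$)
$Q{\left(S,I \right)} = -2 - \frac{I}{90}$ ($Q{\left(S,I \right)} = -2 + \frac{1}{9 \frac{-7 - 3}{I}} = -2 + \frac{1}{9 \left(- \frac{10}{I}\right)} = -2 + \frac{\left(- \frac{1}{10}\right) I}{9} = -2 - \frac{I}{90}$)
$\left(-2\right) \left(-11\right) \left(-1\right) + Q{\left(H,66 \right)} = \left(-2\right) \left(-11\right) \left(-1\right) - \frac{41}{15} = 22 \left(-1\right) - \frac{41}{15} = -22 - \frac{41}{15} = - \frac{371}{15}$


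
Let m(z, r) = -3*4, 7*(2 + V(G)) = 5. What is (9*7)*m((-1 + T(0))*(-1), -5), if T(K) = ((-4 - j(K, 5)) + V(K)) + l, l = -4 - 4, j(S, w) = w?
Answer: -756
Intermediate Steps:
V(G) = -9/7 (V(G) = -2 + (⅐)*5 = -2 + 5/7 = -9/7)
l = -8
T(K) = -128/7 (T(K) = ((-4 - 1*5) - 9/7) - 8 = ((-4 - 5) - 9/7) - 8 = (-9 - 9/7) - 8 = -72/7 - 8 = -128/7)
m(z, r) = -12
(9*7)*m((-1 + T(0))*(-1), -5) = (9*7)*(-12) = 63*(-12) = -756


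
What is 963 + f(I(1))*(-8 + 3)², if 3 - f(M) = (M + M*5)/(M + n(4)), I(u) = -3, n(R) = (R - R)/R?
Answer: 888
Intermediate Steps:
n(R) = 0 (n(R) = 0/R = 0)
f(M) = -3 (f(M) = 3 - (M + M*5)/(M + 0) = 3 - (M + 5*M)/M = 3 - 6*M/M = 3 - 1*6 = 3 - 6 = -3)
963 + f(I(1))*(-8 + 3)² = 963 - 3*(-8 + 3)² = 963 - 3*(-5)² = 963 - 3*25 = 963 - 75 = 888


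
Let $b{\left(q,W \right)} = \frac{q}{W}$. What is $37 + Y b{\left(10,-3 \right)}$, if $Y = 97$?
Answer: $- \frac{859}{3} \approx -286.33$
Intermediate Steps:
$37 + Y b{\left(10,-3 \right)} = 37 + 97 \frac{10}{-3} = 37 + 97 \cdot 10 \left(- \frac{1}{3}\right) = 37 + 97 \left(- \frac{10}{3}\right) = 37 - \frac{970}{3} = - \frac{859}{3}$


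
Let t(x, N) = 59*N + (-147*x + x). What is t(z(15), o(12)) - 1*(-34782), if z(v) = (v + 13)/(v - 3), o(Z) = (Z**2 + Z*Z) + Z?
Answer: 156424/3 ≈ 52141.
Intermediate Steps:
o(Z) = Z + 2*Z**2 (o(Z) = (Z**2 + Z**2) + Z = 2*Z**2 + Z = Z + 2*Z**2)
z(v) = (13 + v)/(-3 + v)
t(x, N) = -146*x + 59*N (t(x, N) = 59*N - 146*x = -146*x + 59*N)
t(z(15), o(12)) - 1*(-34782) = (-146*(13 + 15)/(-3 + 15) + 59*(12*(1 + 2*12))) - 1*(-34782) = (-146*28/12 + 59*(12*(1 + 24))) + 34782 = (-73*28/6 + 59*(12*25)) + 34782 = (-146*7/3 + 59*300) + 34782 = (-1022/3 + 17700) + 34782 = 52078/3 + 34782 = 156424/3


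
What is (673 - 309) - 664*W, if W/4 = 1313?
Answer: -3486964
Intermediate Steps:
W = 5252 (W = 4*1313 = 5252)
(673 - 309) - 664*W = (673 - 309) - 664*5252 = 364 - 3487328 = -3486964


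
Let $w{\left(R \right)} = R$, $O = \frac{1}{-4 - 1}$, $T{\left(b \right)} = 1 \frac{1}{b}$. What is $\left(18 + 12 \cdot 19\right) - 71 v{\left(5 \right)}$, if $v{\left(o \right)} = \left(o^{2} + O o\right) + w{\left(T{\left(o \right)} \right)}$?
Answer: $- \frac{7361}{5} \approx -1472.2$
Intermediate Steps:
$T{\left(b \right)} = \frac{1}{b}$
$O = - \frac{1}{5}$ ($O = \frac{1}{-5} = - \frac{1}{5} \approx -0.2$)
$v{\left(o \right)} = \frac{1}{o} + o^{2} - \frac{o}{5}$ ($v{\left(o \right)} = \left(o^{2} - \frac{o}{5}\right) + \frac{1}{o} = \frac{1}{o} + o^{2} - \frac{o}{5}$)
$\left(18 + 12 \cdot 19\right) - 71 v{\left(5 \right)} = \left(18 + 12 \cdot 19\right) - 71 \left(\frac{1}{5} + 5^{2} - 1\right) = \left(18 + 228\right) - 71 \left(\frac{1}{5} + 25 - 1\right) = 246 - \frac{8591}{5} = - \frac{7361}{5}$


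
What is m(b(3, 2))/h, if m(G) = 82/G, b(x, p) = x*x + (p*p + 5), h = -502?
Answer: -41/4518 ≈ -0.0090748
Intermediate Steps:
b(x, p) = 5 + p**2 + x**2 (b(x, p) = x**2 + (p**2 + 5) = x**2 + (5 + p**2) = 5 + p**2 + x**2)
m(b(3, 2))/h = (82/(5 + 2**2 + 3**2))/(-502) = (82/(5 + 4 + 9))*(-1/502) = (82/18)*(-1/502) = (82*(1/18))*(-1/502) = (41/9)*(-1/502) = -41/4518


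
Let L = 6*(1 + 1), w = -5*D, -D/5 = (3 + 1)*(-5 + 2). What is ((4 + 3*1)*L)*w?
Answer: -25200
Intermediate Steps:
D = 60 (D = -5*(3 + 1)*(-5 + 2) = -20*(-3) = -5*(-12) = 60)
w = -300 (w = -5*60 = -300)
L = 12 (L = 6*2 = 12)
((4 + 3*1)*L)*w = ((4 + 3*1)*12)*(-300) = ((4 + 3)*12)*(-300) = (7*12)*(-300) = 84*(-300) = -25200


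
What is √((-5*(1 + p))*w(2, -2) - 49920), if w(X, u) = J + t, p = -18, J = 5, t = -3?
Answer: 5*I*√1990 ≈ 223.05*I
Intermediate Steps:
w(X, u) = 2 (w(X, u) = 5 - 3 = 2)
√((-5*(1 + p))*w(2, -2) - 49920) = √(-5*(1 - 18)*2 - 49920) = √(-5*(-17)*2 - 49920) = √(85*2 - 49920) = √(170 - 49920) = √(-49750) = 5*I*√1990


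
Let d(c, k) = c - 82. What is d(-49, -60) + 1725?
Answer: 1594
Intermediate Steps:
d(c, k) = -82 + c
d(-49, -60) + 1725 = (-82 - 49) + 1725 = -131 + 1725 = 1594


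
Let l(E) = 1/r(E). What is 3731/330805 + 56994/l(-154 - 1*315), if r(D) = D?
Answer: -8842479175999/330805 ≈ -2.6730e+7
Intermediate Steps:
l(E) = 1/E
3731/330805 + 56994/l(-154 - 1*315) = 3731/330805 + 56994/(1/(-154 - 1*315)) = 3731*(1/330805) + 56994/(1/(-154 - 315)) = 3731/330805 + 56994/(1/(-469)) = 3731/330805 + 56994/(-1/469) = 3731/330805 + 56994*(-469) = 3731/330805 - 26730186 = -8842479175999/330805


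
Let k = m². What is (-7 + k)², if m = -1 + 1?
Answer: 49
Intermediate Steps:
m = 0
k = 0 (k = 0² = 0)
(-7 + k)² = (-7 + 0)² = (-7)² = 49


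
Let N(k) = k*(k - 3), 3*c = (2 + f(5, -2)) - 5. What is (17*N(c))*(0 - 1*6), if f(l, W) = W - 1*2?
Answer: -3808/3 ≈ -1269.3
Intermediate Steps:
f(l, W) = -2 + W (f(l, W) = W - 2 = -2 + W)
c = -7/3 (c = ((2 + (-2 - 2)) - 5)/3 = ((2 - 4) - 5)/3 = (-2 - 5)/3 = (⅓)*(-7) = -7/3 ≈ -2.3333)
N(k) = k*(-3 + k)
(17*N(c))*(0 - 1*6) = (17*(-7*(-3 - 7/3)/3))*(0 - 1*6) = (17*(-7/3*(-16/3)))*(0 - 6) = (17*(112/9))*(-6) = (1904/9)*(-6) = -3808/3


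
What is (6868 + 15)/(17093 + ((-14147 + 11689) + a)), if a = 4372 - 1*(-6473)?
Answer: 6883/25480 ≈ 0.27013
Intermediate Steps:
a = 10845 (a = 4372 + 6473 = 10845)
(6868 + 15)/(17093 + ((-14147 + 11689) + a)) = (6868 + 15)/(17093 + ((-14147 + 11689) + 10845)) = 6883/(17093 + (-2458 + 10845)) = 6883/(17093 + 8387) = 6883/25480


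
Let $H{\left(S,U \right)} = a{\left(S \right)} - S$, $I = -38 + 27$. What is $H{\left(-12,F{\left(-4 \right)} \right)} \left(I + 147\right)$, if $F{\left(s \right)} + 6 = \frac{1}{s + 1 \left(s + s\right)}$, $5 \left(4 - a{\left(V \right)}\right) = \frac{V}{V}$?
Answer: $\frac{10744}{5} \approx 2148.8$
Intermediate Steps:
$a{\left(V \right)} = \frac{19}{5}$ ($a{\left(V \right)} = 4 - \frac{V \frac{1}{V}}{5} = 4 - \frac{1}{5} = \frac{19}{5}$)
$I = -11$
$F{\left(s \right)} = -6 + \frac{1}{3 s}$ ($F{\left(s \right)} = -6 + \frac{1}{s + 1 \left(s + s\right)} = -6 + \frac{1}{s + 1 \cdot 2 s} = -6 + \frac{1}{s + 2 s} = -6 + \frac{1}{3 s}$)
$H{\left(S,U \right)} = \frac{19}{5} - S$
$H{\left(-12,F{\left(-4 \right)} \right)} \left(I + 147\right) = \left(\frac{19}{5} - -12\right) \left(-11 + 147\right) = \left(\frac{19}{5} + 12\right) 136 = \frac{79}{5} \cdot 136 = \frac{10744}{5}$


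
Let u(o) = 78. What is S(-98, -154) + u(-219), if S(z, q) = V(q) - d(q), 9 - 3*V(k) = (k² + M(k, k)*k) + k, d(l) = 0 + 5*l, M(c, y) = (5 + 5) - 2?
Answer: -19777/3 ≈ -6592.3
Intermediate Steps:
M(c, y) = 8 (M(c, y) = 10 - 2 = 8)
d(l) = 5*l
V(k) = 3 - 3*k - k²/3 (V(k) = 3 - ((k² + 8*k) + k)/3 = 3 - (k² + 9*k)/3 = 3 + (-3*k - k²/3) = 3 - 3*k - k²/3)
S(z, q) = 3 - 8*q - q²/3 (S(z, q) = (3 - 3*q - q²/3) - 5*q = 3 - 8*q - q²/3)
S(-98, -154) + u(-219) = (3 - 8*(-154) - ⅓*(-154)²) + 78 = (3 + 1232 - ⅓*23716) + 78 = (3 + 1232 - 23716/3) + 78 = -20011/3 + 78 = -19777/3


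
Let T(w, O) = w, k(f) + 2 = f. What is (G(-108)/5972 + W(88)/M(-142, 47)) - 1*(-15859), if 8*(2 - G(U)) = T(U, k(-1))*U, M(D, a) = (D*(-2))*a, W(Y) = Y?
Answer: 79010592297/4982141 ≈ 15859.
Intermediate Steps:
k(f) = -2 + f
M(D, a) = -2*D*a (M(D, a) = (-2*D)*a = -2*D*a)
G(U) = 2 - U²/8 (G(U) = 2 - U*U/8 = 2 - U²/8)
(G(-108)/5972 + W(88)/M(-142, 47)) - 1*(-15859) = ((2 - ⅛*(-108)²)/5972 + 88/((-2*(-142)*47))) - 1*(-15859) = ((2 - ⅛*11664)*(1/5972) + 88/13348) + 15859 = ((2 - 1458)*(1/5972) + 88*(1/13348)) + 15859 = (-1456*1/5972 + 22/3337) + 15859 = (-364/1493 + 22/3337) + 15859 = -1181822/4982141 + 15859 = 79010592297/4982141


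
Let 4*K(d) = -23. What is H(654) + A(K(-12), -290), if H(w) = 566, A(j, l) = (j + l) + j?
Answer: 529/2 ≈ 264.50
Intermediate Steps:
K(d) = -23/4 (K(d) = (¼)*(-23) = -23/4)
A(j, l) = l + 2*j
H(654) + A(K(-12), -290) = 566 + (-290 + 2*(-23/4)) = 566 + (-290 - 23/2) = 566 - 603/2 = 529/2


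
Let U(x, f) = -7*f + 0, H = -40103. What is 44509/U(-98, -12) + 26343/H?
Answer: 254675945/481236 ≈ 529.21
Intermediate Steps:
U(x, f) = -7*f
44509/U(-98, -12) + 26343/H = 44509/((-7*(-12))) + 26343/(-40103) = 44509/84 + 26343*(-1/40103) = 44509*(1/84) - 26343/40103 = 44509/84 - 26343/40103 = 254675945/481236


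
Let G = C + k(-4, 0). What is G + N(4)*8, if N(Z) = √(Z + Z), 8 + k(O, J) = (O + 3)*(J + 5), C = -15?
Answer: -28 + 16*√2 ≈ -5.3726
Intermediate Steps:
k(O, J) = -8 + (3 + O)*(5 + J) (k(O, J) = -8 + (O + 3)*(J + 5) = -8 + (3 + O)*(5 + J))
N(Z) = √2*√Z (N(Z) = √(2*Z) = √2*√Z)
G = -28 (G = -15 + (7 + 3*0 + 5*(-4) + 0*(-4)) = -15 + (7 + 0 - 20 + 0) = -15 - 13 = -28)
G + N(4)*8 = -28 + (√2*√4)*8 = -28 + (√2*2)*8 = -28 + (2*√2)*8 = -28 + 16*√2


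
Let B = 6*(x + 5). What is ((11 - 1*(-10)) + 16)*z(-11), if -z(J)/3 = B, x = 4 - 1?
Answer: -5328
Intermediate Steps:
x = 3
B = 48 (B = 6*(3 + 5) = 6*8 = 48)
z(J) = -144 (z(J) = -3*48 = -144)
((11 - 1*(-10)) + 16)*z(-11) = ((11 - 1*(-10)) + 16)*(-144) = ((11 + 10) + 16)*(-144) = (21 + 16)*(-144) = 37*(-144) = -5328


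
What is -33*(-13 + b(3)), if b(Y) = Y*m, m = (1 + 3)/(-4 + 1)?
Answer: 561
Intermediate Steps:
m = -4/3 (m = 4/(-3) = 4*(-⅓) = -4/3 ≈ -1.3333)
b(Y) = -4*Y/3 (b(Y) = Y*(-4/3) = -4*Y/3)
-33*(-13 + b(3)) = -33*(-13 - 4/3*3) = -33*(-13 - 4) = -33*(-17) = 561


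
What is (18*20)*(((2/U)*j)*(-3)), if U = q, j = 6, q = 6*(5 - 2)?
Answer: -720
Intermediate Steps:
q = 18 (q = 6*3 = 18)
U = 18
(18*20)*(((2/U)*j)*(-3)) = (18*20)*(((2/18)*6)*(-3)) = 360*(((2*(1/18))*6)*(-3)) = 360*(((⅑)*6)*(-3)) = 360*((⅔)*(-3)) = 360*(-2) = -720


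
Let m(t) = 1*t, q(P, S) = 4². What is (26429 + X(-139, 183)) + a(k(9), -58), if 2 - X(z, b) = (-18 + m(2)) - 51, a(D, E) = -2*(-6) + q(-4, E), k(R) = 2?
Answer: 26526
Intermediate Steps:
q(P, S) = 16
m(t) = t
a(D, E) = 28 (a(D, E) = -2*(-6) + 16 = 12 + 16 = 28)
X(z, b) = 69 (X(z, b) = 2 - ((-18 + 2) - 51) = 2 - (-16 - 51) = 2 - 1*(-67) = 2 + 67 = 69)
(26429 + X(-139, 183)) + a(k(9), -58) = (26429 + 69) + 28 = 26498 + 28 = 26526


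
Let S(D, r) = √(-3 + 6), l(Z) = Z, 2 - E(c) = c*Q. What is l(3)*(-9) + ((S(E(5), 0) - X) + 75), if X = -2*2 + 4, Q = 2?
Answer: 48 + √3 ≈ 49.732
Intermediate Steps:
E(c) = 2 - 2*c (E(c) = 2 - c*2 = 2 - 2*c)
S(D, r) = √3
X = 0 (X = -4 + 4 = 0)
l(3)*(-9) + ((S(E(5), 0) - X) + 75) = 3*(-9) + ((√3 - 1*0) + 75) = -27 + ((√3 + 0) + 75) = -27 + (√3 + 75) = -27 + (75 + √3) = 48 + √3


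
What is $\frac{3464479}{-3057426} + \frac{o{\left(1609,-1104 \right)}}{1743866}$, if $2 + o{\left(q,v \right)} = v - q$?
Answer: $- \frac{1512472011851}{1332935312229} \approx -1.1347$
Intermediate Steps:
$o{\left(q,v \right)} = -2 + v - q$ ($o{\left(q,v \right)} = -2 - \left(q - v\right) = -2 + v - q$)
$\frac{3464479}{-3057426} + \frac{o{\left(1609,-1104 \right)}}{1743866} = \frac{3464479}{-3057426} + \frac{-2 - 1104 - 1609}{1743866} = 3464479 \left(- \frac{1}{3057426}\right) + \left(-2 - 1104 - 1609\right) \frac{1}{1743866} = - \frac{3464479}{3057426} - \frac{2715}{1743866} = - \frac{1512472011851}{1332935312229}$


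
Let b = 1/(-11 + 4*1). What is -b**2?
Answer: -1/49 ≈ -0.020408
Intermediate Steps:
b = -1/7 (b = 1/(-11 + 4) = 1/(-7) = -1/7 ≈ -0.14286)
-b**2 = -(-1/7)**2 = -1*1/49 = -1/49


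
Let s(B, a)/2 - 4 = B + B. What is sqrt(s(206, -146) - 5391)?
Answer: I*sqrt(4559) ≈ 67.52*I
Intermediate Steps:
s(B, a) = 8 + 4*B (s(B, a) = 8 + 2*(B + B) = 8 + 2*(2*B) = 8 + 4*B)
sqrt(s(206, -146) - 5391) = sqrt((8 + 4*206) - 5391) = sqrt((8 + 824) - 5391) = sqrt(832 - 5391) = sqrt(-4559) = I*sqrt(4559)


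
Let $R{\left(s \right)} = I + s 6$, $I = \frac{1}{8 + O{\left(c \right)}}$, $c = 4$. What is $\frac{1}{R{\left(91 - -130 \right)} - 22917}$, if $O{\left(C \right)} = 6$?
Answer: $- \frac{14}{302273} \approx -4.6316 \cdot 10^{-5}$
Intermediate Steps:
$I = \frac{1}{14}$ ($I = \frac{1}{8 + 6} = \frac{1}{14} \approx 0.071429$)
$R{\left(s \right)} = \frac{1}{14} + 6 s$ ($R{\left(s \right)} = \frac{1}{14} + s 6 = \frac{1}{14} + 6 s$)
$\frac{1}{R{\left(91 - -130 \right)} - 22917} = \frac{1}{\left(\frac{1}{14} + 6 \left(91 - -130\right)\right) - 22917} = \frac{1}{\left(\frac{1}{14} + 6 \left(91 + 130\right)\right) - 22917} = \frac{1}{\left(\frac{1}{14} + 6 \cdot 221\right) - 22917} = \frac{1}{\left(\frac{1}{14} + 1326\right) - 22917} = \frac{1}{\frac{18565}{14} - 22917} = \frac{1}{- \frac{302273}{14}} = - \frac{14}{302273}$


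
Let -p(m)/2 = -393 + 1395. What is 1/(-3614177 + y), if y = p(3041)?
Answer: -1/3616181 ≈ -2.7653e-7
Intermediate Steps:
p(m) = -2004 (p(m) = -2*(-393 + 1395) = -2*1002 = -2004)
y = -2004
1/(-3614177 + y) = 1/(-3614177 - 2004) = 1/(-3616181) = -1/3616181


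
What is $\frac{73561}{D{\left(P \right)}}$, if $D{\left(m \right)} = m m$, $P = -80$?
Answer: $\frac{73561}{6400} \approx 11.494$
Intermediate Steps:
$D{\left(m \right)} = m^{2}$
$\frac{73561}{D{\left(P \right)}} = \frac{73561}{\left(-80\right)^{2}} = \frac{73561}{6400}$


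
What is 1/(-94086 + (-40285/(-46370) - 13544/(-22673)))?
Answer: -210269402/19783098673155 ≈ -1.0629e-5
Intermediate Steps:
1/(-94086 + (-40285/(-46370) - 13544/(-22673))) = 1/(-94086 + (-40285*(-1/46370) - 13544*(-1/22673))) = 1/(-94086 + (8057/9274 + 13544/22673)) = 1/(-94086 + 308283417/210269402) = 1/(-19783098673155/210269402) = -210269402/19783098673155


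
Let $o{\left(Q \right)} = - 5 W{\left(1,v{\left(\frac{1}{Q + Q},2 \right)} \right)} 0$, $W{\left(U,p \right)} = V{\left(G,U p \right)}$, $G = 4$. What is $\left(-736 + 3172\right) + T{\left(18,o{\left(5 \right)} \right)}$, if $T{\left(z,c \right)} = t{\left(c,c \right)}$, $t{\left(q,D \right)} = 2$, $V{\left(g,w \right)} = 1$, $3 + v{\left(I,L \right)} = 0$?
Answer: $2438$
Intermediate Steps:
$v{\left(I,L \right)} = -3$ ($v{\left(I,L \right)} = -3 + 0 = -3$)
$W{\left(U,p \right)} = 1$
$o{\left(Q \right)} = 0$ ($o{\left(Q \right)} = \left(-5\right) 1 \cdot 0 = \left(-5\right) 0 = 0$)
$T{\left(z,c \right)} = 2$
$\left(-736 + 3172\right) + T{\left(18,o{\left(5 \right)} \right)} = \left(-736 + 3172\right) + 2 = 2436 + 2 = 2438$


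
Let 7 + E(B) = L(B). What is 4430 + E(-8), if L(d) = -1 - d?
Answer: 4430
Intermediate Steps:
E(B) = -8 - B (E(B) = -7 + (-1 - B) = -8 - B)
4430 + E(-8) = 4430 + (-8 - 1*(-8)) = 4430 + (-8 + 8) = 4430 + 0 = 4430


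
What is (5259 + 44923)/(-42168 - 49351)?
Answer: -50182/91519 ≈ -0.54832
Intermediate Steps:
(5259 + 44923)/(-42168 - 49351) = 50182/(-91519) = 50182*(-1/91519) = -50182/91519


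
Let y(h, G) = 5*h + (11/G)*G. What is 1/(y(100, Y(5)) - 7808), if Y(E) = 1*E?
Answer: -1/7297 ≈ -0.00013704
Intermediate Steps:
Y(E) = E
y(h, G) = 11 + 5*h (y(h, G) = 5*h + 11 = 11 + 5*h)
1/(y(100, Y(5)) - 7808) = 1/((11 + 5*100) - 7808) = 1/((11 + 500) - 7808) = 1/(511 - 7808) = 1/(-7297) = -1/7297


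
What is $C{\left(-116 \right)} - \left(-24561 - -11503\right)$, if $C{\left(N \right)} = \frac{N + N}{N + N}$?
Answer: $13059$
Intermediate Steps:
$C{\left(N \right)} = 1$ ($C{\left(N \right)} = \frac{2 N}{2 N} = 2 N \frac{1}{2 N} = 1$)
$C{\left(-116 \right)} - \left(-24561 - -11503\right) = 1 - \left(-24561 - -11503\right) = 1 - \left(-24561 + 11503\right) = 1 - -13058 = 1 + 13058 = 13059$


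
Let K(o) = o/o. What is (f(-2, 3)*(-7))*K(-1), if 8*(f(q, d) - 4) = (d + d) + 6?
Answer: -77/2 ≈ -38.500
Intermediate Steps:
f(q, d) = 19/4 + d/4 (f(q, d) = 4 + ((d + d) + 6)/8 = 4 + (2*d + 6)/8 = 4 + (6 + 2*d)/8 = 4 + (¾ + d/4) = 19/4 + d/4)
K(o) = 1
(f(-2, 3)*(-7))*K(-1) = ((19/4 + (¼)*3)*(-7))*1 = ((19/4 + ¾)*(-7))*1 = ((11/2)*(-7))*1 = -77/2*1 = -77/2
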